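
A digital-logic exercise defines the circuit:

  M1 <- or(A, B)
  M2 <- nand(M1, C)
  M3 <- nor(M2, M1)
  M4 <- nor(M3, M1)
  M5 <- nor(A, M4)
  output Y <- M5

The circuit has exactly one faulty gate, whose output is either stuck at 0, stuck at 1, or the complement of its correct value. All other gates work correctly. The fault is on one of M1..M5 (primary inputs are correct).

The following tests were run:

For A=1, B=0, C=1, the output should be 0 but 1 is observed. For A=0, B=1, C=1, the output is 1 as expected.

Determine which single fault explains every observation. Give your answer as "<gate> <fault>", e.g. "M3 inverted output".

Fault-free values for test 1 (A=1, B=0, C=1): M1=1, M2=0, M3=0, M4=0, M5=0, giving Y=0. Observed 1.
Test 1: faults giving observed 1 are {M5 stuck-at-1, M5 inverted output}.
Test 2 (A=0, B=1, C=1): fault-free M1=1, M2=0, M3=0, M4=0, M5=1 → 1; observed 1. Eliminates M5 inverted output.
Only M5 stuck-at-1 is consistent with every test.

M5 stuck-at-1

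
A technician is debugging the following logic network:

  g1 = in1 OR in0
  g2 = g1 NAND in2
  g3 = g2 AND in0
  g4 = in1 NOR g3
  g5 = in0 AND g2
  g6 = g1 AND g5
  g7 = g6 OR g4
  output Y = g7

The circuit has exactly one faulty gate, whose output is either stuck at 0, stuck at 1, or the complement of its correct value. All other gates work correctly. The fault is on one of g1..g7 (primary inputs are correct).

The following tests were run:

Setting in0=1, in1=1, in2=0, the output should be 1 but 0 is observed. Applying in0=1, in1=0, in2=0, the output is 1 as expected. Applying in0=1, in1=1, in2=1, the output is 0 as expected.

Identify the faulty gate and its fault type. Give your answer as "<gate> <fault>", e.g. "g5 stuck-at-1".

Fault-free values for test 1 (in0=1, in1=1, in2=0): g1=1, g2=1, g3=1, g4=0, g5=1, g6=1, g7=1, giving Y=1. Observed 0.
Test 1: faults giving observed 0 are {g1 stuck-at-0, g1 inverted output, g2 stuck-at-0, g2 inverted output, g5 stuck-at-0, g5 inverted output, g6 stuck-at-0, g6 inverted output, g7 stuck-at-0, g7 inverted output}.
Test 2 (in0=1, in1=0, in2=0): fault-free g1=1, g2=1, g3=1, g4=0, g5=1, g6=1, g7=1 → 1; observed 1. Eliminates g1 stuck-at-0, g1 inverted output, g5 stuck-at-0, g5 inverted output, g6 stuck-at-0, g6 inverted output, g7 stuck-at-0, g7 inverted output.
Test 3 (in0=1, in1=1, in2=1): fault-free g1=1, g2=0, g3=0, g4=0, g5=0, g6=0, g7=0 → 0; observed 0. Eliminates g2 inverted output.
Only g2 stuck-at-0 is consistent with every test.

g2 stuck-at-0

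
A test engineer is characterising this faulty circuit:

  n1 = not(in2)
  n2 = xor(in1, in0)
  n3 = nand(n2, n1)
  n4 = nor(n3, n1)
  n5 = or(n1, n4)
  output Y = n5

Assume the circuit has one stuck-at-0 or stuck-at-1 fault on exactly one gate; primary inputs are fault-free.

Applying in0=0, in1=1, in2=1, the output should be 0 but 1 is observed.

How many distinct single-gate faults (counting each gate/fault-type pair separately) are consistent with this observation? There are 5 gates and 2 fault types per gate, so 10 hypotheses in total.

Fault-free: n1=0, n2=1, n3=1, n4=0, n5=0 → 0. Observed 1.
  n1 stuck-at-0: output 0 ✗
  n1 stuck-at-1: output 1 ✓
  n2 stuck-at-0: output 0 ✗
  n2 stuck-at-1: output 0 ✗
  n3 stuck-at-0: output 1 ✓
  n3 stuck-at-1: output 0 ✗
  n4 stuck-at-0: output 0 ✗
  n4 stuck-at-1: output 1 ✓
  n5 stuck-at-0: output 0 ✗
  n5 stuck-at-1: output 1 ✓
Consistent faults: {n1 stuck-at-1, n3 stuck-at-0, n4 stuck-at-1, n5 stuck-at-1} — 4 in all.

4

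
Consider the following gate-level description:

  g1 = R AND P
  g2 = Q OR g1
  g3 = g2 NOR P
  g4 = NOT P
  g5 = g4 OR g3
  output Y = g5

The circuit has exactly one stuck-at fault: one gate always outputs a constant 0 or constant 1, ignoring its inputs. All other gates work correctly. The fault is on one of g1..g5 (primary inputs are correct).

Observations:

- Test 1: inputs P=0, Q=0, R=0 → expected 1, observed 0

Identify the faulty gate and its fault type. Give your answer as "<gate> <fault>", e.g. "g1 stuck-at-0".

g5 stuck-at-0

Fault-free values for test 1 (P=0, Q=0, R=0): g1=0, g2=0, g3=1, g4=1, g5=1, giving Y=1. Observed 0.
Test 1: faults giving observed 0 are {g5 stuck-at-0}.
Only g5 stuck-at-0 is consistent with every test.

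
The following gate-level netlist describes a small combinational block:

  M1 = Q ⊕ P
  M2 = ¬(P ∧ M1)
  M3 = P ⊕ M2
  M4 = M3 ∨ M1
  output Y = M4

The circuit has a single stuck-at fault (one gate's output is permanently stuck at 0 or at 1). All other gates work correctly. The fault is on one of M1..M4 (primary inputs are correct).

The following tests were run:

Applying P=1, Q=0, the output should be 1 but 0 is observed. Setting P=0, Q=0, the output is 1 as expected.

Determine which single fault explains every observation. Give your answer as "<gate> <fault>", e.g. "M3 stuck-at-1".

M1 stuck-at-0

Fault-free values for test 1 (P=1, Q=0): M1=1, M2=0, M3=1, M4=1, giving Y=1. Observed 0.
Test 1: faults giving observed 0 are {M1 stuck-at-0, M4 stuck-at-0}.
Test 2 (P=0, Q=0): fault-free M1=0, M2=1, M3=1, M4=1 → 1; observed 1. Eliminates M4 stuck-at-0.
Only M1 stuck-at-0 is consistent with every test.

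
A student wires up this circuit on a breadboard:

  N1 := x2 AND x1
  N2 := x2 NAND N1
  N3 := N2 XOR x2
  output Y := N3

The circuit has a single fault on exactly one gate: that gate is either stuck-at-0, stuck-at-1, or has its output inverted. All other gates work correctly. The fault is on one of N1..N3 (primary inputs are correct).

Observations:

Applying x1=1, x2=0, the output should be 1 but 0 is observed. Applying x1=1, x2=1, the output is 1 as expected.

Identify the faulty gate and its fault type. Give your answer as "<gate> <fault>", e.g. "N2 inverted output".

Fault-free values for test 1 (x1=1, x2=0): N1=0, N2=1, N3=1, giving Y=1. Observed 0.
Test 1: faults giving observed 0 are {N2 stuck-at-0, N2 inverted output, N3 stuck-at-0, N3 inverted output}.
Test 2 (x1=1, x2=1): fault-free N1=1, N2=0, N3=1 → 1; observed 1. Eliminates N2 inverted output, N3 stuck-at-0, N3 inverted output.
Only N2 stuck-at-0 is consistent with every test.

N2 stuck-at-0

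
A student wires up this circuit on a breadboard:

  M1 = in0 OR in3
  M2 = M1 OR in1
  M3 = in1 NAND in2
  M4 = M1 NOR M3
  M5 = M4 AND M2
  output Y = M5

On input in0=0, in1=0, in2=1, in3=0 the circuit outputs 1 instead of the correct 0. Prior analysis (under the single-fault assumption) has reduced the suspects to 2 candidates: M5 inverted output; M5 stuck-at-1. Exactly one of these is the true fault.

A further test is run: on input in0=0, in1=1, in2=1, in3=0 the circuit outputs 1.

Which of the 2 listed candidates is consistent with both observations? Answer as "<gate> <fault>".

M5 stuck-at-1

Evaluate each candidate on input in0=0, in1=1, in2=1, in3=0:
  M5 inverted output: M1=0, M2=1, M3=0, M4=1, M5=0 [inverted output] → 0 — eliminated
  M5 stuck-at-1: M1=0, M2=1, M3=0, M4=1, M5=1 [stuck-at-1] → 1 — matches
Only M5 stuck-at-1 reproduces the observed 1.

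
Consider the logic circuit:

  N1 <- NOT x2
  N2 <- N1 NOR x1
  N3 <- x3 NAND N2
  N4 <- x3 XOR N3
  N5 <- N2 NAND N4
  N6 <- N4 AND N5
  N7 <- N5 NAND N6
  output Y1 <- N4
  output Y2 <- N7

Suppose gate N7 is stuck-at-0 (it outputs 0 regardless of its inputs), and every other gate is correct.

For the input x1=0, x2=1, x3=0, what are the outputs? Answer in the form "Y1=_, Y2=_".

Propagate with N7 forced: N1=0, N2=1, N3=1, N4=1, N5=0, N6=0, N7=0 [stuck-at-0].
So the outputs are Y1=1, Y2=0. (Without the fault they would be Y1=1, Y2=1.)

Y1=1, Y2=0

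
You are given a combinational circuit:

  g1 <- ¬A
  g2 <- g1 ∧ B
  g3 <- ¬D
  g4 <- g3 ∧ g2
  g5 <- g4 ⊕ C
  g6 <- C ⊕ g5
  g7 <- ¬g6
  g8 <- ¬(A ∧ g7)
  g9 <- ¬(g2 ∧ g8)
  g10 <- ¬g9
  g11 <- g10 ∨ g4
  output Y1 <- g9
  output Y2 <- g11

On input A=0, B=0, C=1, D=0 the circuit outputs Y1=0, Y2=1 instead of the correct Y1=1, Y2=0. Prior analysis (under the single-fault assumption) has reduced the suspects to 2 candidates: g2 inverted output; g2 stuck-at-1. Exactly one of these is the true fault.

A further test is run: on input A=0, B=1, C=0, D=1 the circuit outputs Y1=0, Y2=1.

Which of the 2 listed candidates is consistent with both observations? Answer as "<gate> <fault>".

g2 stuck-at-1

Evaluate each candidate on input A=0, B=1, C=0, D=1:
  g2 inverted output: g1=1, g2=0 [inverted output], g3=0, g4=0, g5=0, g6=0, g7=1, g8=1, g9=1, g10=0, g11=0 → Y1=1, Y2=0 — eliminated
  g2 stuck-at-1: g1=1, g2=1 [stuck-at-1], g3=0, g4=0, g5=0, g6=0, g7=1, g8=1, g9=0, g10=1, g11=1 → Y1=0, Y2=1 — matches
Only g2 stuck-at-1 reproduces the observed Y1=0, Y2=1.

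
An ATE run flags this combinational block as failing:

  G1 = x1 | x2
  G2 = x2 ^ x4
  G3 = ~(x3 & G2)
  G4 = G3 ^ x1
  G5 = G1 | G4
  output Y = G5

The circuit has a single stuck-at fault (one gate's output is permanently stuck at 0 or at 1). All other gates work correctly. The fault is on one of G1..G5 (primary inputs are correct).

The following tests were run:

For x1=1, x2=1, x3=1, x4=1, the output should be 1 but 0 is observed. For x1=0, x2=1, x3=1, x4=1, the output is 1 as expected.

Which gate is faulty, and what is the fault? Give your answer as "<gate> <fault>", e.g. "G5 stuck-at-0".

G1 stuck-at-0

Fault-free values for test 1 (x1=1, x2=1, x3=1, x4=1): G1=1, G2=0, G3=1, G4=0, G5=1, giving Y=1. Observed 0.
Test 1: faults giving observed 0 are {G1 stuck-at-0, G5 stuck-at-0}.
Test 2 (x1=0, x2=1, x3=1, x4=1): fault-free G1=1, G2=0, G3=1, G4=1, G5=1 → 1; observed 1. Eliminates G5 stuck-at-0.
Only G1 stuck-at-0 is consistent with every test.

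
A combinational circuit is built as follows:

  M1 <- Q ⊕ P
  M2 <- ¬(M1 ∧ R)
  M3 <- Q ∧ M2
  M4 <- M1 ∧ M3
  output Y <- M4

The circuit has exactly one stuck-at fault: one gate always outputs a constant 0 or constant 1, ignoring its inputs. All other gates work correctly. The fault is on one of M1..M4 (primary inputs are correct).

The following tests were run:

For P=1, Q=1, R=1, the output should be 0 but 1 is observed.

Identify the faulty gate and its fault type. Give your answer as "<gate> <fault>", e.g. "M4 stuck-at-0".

Fault-free values for test 1 (P=1, Q=1, R=1): M1=0, M2=1, M3=1, M4=0, giving Y=0. Observed 1.
Test 1: faults giving observed 1 are {M4 stuck-at-1}.
Only M4 stuck-at-1 is consistent with every test.

M4 stuck-at-1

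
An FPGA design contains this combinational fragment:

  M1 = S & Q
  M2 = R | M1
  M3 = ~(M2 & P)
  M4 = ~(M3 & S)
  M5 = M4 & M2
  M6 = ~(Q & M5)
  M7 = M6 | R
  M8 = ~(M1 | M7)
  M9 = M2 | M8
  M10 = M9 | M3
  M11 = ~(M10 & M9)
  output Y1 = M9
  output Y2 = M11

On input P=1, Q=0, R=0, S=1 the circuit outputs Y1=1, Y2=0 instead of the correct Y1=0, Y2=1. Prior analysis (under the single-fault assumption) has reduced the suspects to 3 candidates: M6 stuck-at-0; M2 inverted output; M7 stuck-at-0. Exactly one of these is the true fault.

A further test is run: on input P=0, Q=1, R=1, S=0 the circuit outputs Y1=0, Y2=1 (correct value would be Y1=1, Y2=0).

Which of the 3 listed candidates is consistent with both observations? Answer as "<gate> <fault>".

M2 inverted output

Evaluate each candidate on input P=0, Q=1, R=1, S=0:
  M6 stuck-at-0: M1=0, M2=1, M3=1, M4=1, M5=1, M6=0 [stuck-at-0], M7=1, M8=0, M9=1, M10=1, M11=0 → Y1=1, Y2=0 — eliminated
  M2 inverted output: M1=0, M2=0 [inverted output], M3=1, M4=1, M5=0, M6=1, M7=1, M8=0, M9=0, M10=1, M11=1 → Y1=0, Y2=1 — matches
  M7 stuck-at-0: M1=0, M2=1, M3=1, M4=1, M5=1, M6=0, M7=0 [stuck-at-0], M8=1, M9=1, M10=1, M11=0 → Y1=1, Y2=0 — eliminated
Only M2 inverted output reproduces the observed Y1=0, Y2=1.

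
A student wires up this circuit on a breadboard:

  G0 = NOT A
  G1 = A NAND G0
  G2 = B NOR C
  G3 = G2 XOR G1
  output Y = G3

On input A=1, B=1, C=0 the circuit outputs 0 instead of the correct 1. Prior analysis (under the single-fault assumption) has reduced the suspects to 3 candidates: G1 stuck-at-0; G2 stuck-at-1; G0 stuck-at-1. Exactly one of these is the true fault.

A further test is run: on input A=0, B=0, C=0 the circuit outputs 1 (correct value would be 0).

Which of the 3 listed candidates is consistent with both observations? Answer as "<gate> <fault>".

G1 stuck-at-0

Evaluate each candidate on input A=0, B=0, C=0:
  G1 stuck-at-0: G0=1, G1=0 [stuck-at-0], G2=1, G3=1 → 1 — matches
  G2 stuck-at-1: G0=1, G1=1, G2=1 [stuck-at-1], G3=0 → 0 — eliminated
  G0 stuck-at-1: G0=1 [stuck-at-1], G1=1, G2=1, G3=0 → 0 — eliminated
Only G1 stuck-at-0 reproduces the observed 1.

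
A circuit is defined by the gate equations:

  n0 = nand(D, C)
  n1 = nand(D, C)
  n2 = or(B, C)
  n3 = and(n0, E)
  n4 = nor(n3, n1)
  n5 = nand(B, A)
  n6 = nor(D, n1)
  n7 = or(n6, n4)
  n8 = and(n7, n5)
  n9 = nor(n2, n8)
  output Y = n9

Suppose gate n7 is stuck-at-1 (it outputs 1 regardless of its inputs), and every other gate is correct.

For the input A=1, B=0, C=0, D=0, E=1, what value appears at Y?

0

Propagate with n7 forced: n0=1, n1=1, n2=0, n3=1, n4=0, n5=1, n6=0, n7=1 [stuck-at-1], n8=1, n9=0.
So Y = 0. (Without the fault it would be 1.)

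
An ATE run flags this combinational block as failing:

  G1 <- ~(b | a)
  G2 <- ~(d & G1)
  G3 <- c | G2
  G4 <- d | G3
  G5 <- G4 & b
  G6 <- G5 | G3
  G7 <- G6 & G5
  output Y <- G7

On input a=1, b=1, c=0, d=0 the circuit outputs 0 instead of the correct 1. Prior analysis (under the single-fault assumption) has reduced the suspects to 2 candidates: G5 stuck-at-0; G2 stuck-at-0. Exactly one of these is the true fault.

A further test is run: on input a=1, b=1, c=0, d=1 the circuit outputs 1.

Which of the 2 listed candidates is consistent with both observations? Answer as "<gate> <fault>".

G2 stuck-at-0

Evaluate each candidate on input a=1, b=1, c=0, d=1:
  G5 stuck-at-0: G1=0, G2=1, G3=1, G4=1, G5=0 [stuck-at-0], G6=1, G7=0 → 0 — eliminated
  G2 stuck-at-0: G1=0, G2=0 [stuck-at-0], G3=0, G4=1, G5=1, G6=1, G7=1 → 1 — matches
Only G2 stuck-at-0 reproduces the observed 1.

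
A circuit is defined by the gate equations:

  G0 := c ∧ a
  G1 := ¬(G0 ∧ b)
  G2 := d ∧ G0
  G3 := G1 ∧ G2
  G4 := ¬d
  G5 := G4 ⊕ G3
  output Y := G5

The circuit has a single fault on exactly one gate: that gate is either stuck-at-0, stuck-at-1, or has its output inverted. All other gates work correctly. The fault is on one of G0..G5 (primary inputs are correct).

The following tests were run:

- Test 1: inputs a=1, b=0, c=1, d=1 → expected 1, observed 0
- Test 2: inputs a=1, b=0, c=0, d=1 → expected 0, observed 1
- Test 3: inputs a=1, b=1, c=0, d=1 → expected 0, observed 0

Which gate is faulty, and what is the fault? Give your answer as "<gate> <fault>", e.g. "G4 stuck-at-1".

G0 inverted output

Fault-free values for test 1 (a=1, b=0, c=1, d=1): G0=1, G1=1, G2=1, G3=1, G4=0, G5=1, giving Y=1. Observed 0.
Test 1: faults giving observed 0 are {G0 stuck-at-0, G0 inverted output, G1 stuck-at-0, G1 inverted output, G2 stuck-at-0, G2 inverted output, G3 stuck-at-0, G3 inverted output, G4 stuck-at-1, G4 inverted output, G5 stuck-at-0, G5 inverted output}.
Test 2 (a=1, b=0, c=0, d=1): fault-free G0=0, G1=1, G2=0, G3=0, G4=0, G5=0 → 0; observed 1. Eliminates G0 stuck-at-0, G1 stuck-at-0, G1 inverted output, G2 stuck-at-0, G3 stuck-at-0, G5 stuck-at-0.
Test 3 (a=1, b=1, c=0, d=1): fault-free G0=0, G1=1, G2=0, G3=0, G4=0, G5=0 → 0; observed 0. Eliminates G2 inverted output, G3 inverted output, G4 stuck-at-1, G4 inverted output, G5 inverted output.
Only G0 inverted output is consistent with every test.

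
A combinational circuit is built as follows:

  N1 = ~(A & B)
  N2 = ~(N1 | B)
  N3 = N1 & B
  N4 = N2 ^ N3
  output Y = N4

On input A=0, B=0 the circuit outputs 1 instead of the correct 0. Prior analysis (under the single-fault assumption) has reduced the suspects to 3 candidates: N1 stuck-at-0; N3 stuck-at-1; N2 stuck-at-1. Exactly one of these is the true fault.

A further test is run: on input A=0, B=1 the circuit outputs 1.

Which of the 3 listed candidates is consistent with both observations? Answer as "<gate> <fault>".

Evaluate each candidate on input A=0, B=1:
  N1 stuck-at-0: N1=0 [stuck-at-0], N2=0, N3=0, N4=0 → 0 — eliminated
  N3 stuck-at-1: N1=1, N2=0, N3=1 [stuck-at-1], N4=1 → 1 — matches
  N2 stuck-at-1: N1=1, N2=1 [stuck-at-1], N3=1, N4=0 → 0 — eliminated
Only N3 stuck-at-1 reproduces the observed 1.

N3 stuck-at-1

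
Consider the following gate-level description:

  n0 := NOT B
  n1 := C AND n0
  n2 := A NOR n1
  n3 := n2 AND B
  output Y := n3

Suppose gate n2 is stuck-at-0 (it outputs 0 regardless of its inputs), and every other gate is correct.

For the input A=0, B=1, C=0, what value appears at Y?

Propagate with n2 forced: n0=0, n1=0, n2=0 [stuck-at-0], n3=0.
So Y = 0. (Without the fault it would be 1.)

0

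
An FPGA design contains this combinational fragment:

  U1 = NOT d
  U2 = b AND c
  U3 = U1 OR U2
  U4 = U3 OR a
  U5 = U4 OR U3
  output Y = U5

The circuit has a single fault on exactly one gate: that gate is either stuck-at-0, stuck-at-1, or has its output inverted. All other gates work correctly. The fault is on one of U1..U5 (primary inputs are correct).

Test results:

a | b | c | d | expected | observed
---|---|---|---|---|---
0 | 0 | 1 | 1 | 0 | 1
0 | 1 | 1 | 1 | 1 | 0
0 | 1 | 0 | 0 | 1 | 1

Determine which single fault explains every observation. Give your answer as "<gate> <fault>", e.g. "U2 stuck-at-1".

Fault-free values for test 1 (a=0, b=0, c=1, d=1): U1=0, U2=0, U3=0, U4=0, U5=0, giving Y=0. Observed 1.
Test 1: faults giving observed 1 are {U1 stuck-at-1, U1 inverted output, U2 stuck-at-1, U2 inverted output, U3 stuck-at-1, U3 inverted output, U4 stuck-at-1, U4 inverted output, U5 stuck-at-1, U5 inverted output}.
Test 2 (a=0, b=1, c=1, d=1): fault-free U1=0, U2=1, U3=1, U4=1, U5=1 → 1; observed 0. Eliminates U1 stuck-at-1, U1 inverted output, U2 stuck-at-1, U3 stuck-at-1, U4 stuck-at-1, U4 inverted output, U5 stuck-at-1.
Test 3 (a=0, b=1, c=0, d=0): fault-free U1=1, U2=0, U3=1, U4=1, U5=1 → 1; observed 1. Eliminates U3 inverted output, U5 inverted output.
Only U2 inverted output is consistent with every test.

U2 inverted output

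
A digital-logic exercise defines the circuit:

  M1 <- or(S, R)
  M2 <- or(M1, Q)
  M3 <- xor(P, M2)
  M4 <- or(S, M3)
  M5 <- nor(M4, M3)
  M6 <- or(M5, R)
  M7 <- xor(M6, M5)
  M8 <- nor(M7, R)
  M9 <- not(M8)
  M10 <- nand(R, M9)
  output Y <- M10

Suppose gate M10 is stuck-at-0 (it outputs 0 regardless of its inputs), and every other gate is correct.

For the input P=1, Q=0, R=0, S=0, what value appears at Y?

0

Propagate with M10 forced: M1=0, M2=0, M3=1, M4=1, M5=0, M6=0, M7=0, M8=1, M9=0, M10=0 [stuck-at-0].
So Y = 0. (Without the fault it would be 1.)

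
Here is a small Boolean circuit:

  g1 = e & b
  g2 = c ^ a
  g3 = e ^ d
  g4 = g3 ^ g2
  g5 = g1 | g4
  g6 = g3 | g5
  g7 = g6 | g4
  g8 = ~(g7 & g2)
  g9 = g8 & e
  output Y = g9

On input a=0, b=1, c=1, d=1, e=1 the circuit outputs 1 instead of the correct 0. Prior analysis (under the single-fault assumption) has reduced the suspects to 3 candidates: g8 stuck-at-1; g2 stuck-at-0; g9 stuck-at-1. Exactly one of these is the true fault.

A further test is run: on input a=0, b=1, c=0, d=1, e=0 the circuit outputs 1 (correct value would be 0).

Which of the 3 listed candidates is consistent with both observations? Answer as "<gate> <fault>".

g9 stuck-at-1

Evaluate each candidate on input a=0, b=1, c=0, d=1, e=0:
  g8 stuck-at-1: g1=0, g2=0, g3=1, g4=1, g5=1, g6=1, g7=1, g8=1 [stuck-at-1], g9=0 → 0 — eliminated
  g2 stuck-at-0: g1=0, g2=0 [stuck-at-0], g3=1, g4=1, g5=1, g6=1, g7=1, g8=1, g9=0 → 0 — eliminated
  g9 stuck-at-1: g1=0, g2=0, g3=1, g4=1, g5=1, g6=1, g7=1, g8=1, g9=1 [stuck-at-1] → 1 — matches
Only g9 stuck-at-1 reproduces the observed 1.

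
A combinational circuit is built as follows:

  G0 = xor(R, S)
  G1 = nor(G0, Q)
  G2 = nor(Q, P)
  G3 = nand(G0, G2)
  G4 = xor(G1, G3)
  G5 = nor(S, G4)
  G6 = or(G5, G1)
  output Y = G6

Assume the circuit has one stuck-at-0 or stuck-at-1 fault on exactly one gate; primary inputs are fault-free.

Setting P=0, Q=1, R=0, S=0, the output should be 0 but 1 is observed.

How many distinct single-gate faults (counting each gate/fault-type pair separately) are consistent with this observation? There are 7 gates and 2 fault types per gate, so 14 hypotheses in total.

Fault-free: G0=0, G1=0, G2=0, G3=1, G4=1, G5=0, G6=0 → 0. Observed 1.
  G0 stuck-at-0: output 0 ✗
  G0 stuck-at-1: output 0 ✗
  G1 stuck-at-0: output 0 ✗
  G1 stuck-at-1: output 1 ✓
  G2 stuck-at-0: output 0 ✗
  G2 stuck-at-1: output 0 ✗
  G3 stuck-at-0: output 1 ✓
  G3 stuck-at-1: output 0 ✗
  G4 stuck-at-0: output 1 ✓
  G4 stuck-at-1: output 0 ✗
  G5 stuck-at-0: output 0 ✗
  G5 stuck-at-1: output 1 ✓
  G6 stuck-at-0: output 0 ✗
  G6 stuck-at-1: output 1 ✓
Consistent faults: {G1 stuck-at-1, G3 stuck-at-0, G4 stuck-at-0, G5 stuck-at-1, G6 stuck-at-1} — 5 in all.

5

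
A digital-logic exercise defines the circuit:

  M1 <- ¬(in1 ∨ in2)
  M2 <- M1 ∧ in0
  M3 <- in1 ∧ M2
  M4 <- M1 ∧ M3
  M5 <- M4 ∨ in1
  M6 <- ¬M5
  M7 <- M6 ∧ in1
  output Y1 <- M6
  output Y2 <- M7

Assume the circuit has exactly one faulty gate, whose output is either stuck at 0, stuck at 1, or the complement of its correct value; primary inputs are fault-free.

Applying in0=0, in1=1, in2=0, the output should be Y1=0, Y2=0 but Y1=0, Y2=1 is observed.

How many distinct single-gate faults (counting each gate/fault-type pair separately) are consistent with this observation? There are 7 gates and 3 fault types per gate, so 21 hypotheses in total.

2

Fault-free: M1=0, M2=0, M3=0, M4=0, M5=1, M6=0, M7=0 → Y1=0, Y2=0. Observed Y1=0, Y2=1.
  M1: none of the 3 fault types match ✗
  M2: none of the 3 fault types match ✗
  M3: none of the 3 fault types match ✗
  M4: none of the 3 fault types match ✗
  M5: none of the 3 fault types match ✗
  M6: none of the 3 fault types match ✗
  M7: stuck-at-1, inverted output ✓; others ✗
Consistent faults: {M7 stuck-at-1, M7 inverted output} — 2 in all.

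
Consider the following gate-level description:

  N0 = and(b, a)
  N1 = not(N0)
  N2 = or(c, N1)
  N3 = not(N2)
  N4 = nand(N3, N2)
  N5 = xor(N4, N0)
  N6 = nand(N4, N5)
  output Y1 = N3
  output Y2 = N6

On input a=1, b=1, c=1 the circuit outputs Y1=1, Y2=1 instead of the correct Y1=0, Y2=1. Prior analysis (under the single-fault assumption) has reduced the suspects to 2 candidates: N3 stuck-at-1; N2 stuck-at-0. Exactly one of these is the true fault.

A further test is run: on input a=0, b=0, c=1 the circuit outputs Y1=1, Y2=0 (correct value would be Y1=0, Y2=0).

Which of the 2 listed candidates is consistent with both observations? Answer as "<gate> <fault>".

N2 stuck-at-0

Evaluate each candidate on input a=0, b=0, c=1:
  N3 stuck-at-1: N0=0, N1=1, N2=1, N3=1 [stuck-at-1], N4=0, N5=0, N6=1 → Y1=1, Y2=1 — eliminated
  N2 stuck-at-0: N0=0, N1=1, N2=0 [stuck-at-0], N3=1, N4=1, N5=1, N6=0 → Y1=1, Y2=0 — matches
Only N2 stuck-at-0 reproduces the observed Y1=1, Y2=0.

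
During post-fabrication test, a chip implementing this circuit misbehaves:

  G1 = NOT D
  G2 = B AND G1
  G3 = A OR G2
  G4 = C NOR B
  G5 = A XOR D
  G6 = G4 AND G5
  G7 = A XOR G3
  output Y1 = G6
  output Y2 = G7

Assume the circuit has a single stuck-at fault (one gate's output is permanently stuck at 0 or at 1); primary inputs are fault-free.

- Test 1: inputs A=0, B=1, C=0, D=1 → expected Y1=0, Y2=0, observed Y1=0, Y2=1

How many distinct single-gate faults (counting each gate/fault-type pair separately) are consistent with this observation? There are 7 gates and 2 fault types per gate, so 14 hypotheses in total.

Fault-free: G1=0, G2=0, G3=0, G4=0, G5=1, G6=0, G7=0 → Y1=0, Y2=0. Observed Y1=0, Y2=1.
  G1 stuck-at-0: output Y1=0, Y2=0 ✗
  G1 stuck-at-1: output Y1=0, Y2=1 ✓
  G2 stuck-at-0: output Y1=0, Y2=0 ✗
  G2 stuck-at-1: output Y1=0, Y2=1 ✓
  G3 stuck-at-0: output Y1=0, Y2=0 ✗
  G3 stuck-at-1: output Y1=0, Y2=1 ✓
  G4 stuck-at-0: output Y1=0, Y2=0 ✗
  G4 stuck-at-1: output Y1=1, Y2=0 ✗
  G5 stuck-at-0: output Y1=0, Y2=0 ✗
  G5 stuck-at-1: output Y1=0, Y2=0 ✗
  G6 stuck-at-0: output Y1=0, Y2=0 ✗
  G6 stuck-at-1: output Y1=1, Y2=0 ✗
  G7 stuck-at-0: output Y1=0, Y2=0 ✗
  G7 stuck-at-1: output Y1=0, Y2=1 ✓
Consistent faults: {G1 stuck-at-1, G2 stuck-at-1, G3 stuck-at-1, G7 stuck-at-1} — 4 in all.

4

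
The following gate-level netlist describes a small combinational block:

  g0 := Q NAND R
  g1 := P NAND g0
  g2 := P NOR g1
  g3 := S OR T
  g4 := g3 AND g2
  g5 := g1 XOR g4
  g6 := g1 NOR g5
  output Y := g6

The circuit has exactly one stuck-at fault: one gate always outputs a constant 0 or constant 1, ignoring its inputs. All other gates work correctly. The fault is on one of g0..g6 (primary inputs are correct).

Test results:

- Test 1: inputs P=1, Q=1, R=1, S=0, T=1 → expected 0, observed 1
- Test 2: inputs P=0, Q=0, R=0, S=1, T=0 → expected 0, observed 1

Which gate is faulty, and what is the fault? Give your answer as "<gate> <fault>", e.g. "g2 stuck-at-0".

g6 stuck-at-1

Fault-free values for test 1 (P=1, Q=1, R=1, S=0, T=1): g0=0, g1=1, g2=0, g3=1, g4=0, g5=1, g6=0, giving Y=0. Observed 1.
Test 1: faults giving observed 1 are {g0 stuck-at-1, g1 stuck-at-0, g6 stuck-at-1}.
Test 2 (P=0, Q=0, R=0, S=1, T=0): fault-free g0=1, g1=1, g2=0, g3=1, g4=0, g5=1, g6=0 → 0; observed 1. Eliminates g0 stuck-at-1, g1 stuck-at-0.
Only g6 stuck-at-1 is consistent with every test.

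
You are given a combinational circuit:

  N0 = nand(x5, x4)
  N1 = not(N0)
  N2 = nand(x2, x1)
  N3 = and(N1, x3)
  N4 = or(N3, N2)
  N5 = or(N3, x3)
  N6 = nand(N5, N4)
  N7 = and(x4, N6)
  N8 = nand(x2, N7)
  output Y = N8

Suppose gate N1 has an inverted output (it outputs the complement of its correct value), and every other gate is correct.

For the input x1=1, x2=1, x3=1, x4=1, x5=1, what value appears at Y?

Propagate with N1 forced: N0=0, N1=0 [inverted output], N2=0, N3=0, N4=0, N5=1, N6=1, N7=1, N8=0.
So Y = 0. (Without the fault it would be 1.)

0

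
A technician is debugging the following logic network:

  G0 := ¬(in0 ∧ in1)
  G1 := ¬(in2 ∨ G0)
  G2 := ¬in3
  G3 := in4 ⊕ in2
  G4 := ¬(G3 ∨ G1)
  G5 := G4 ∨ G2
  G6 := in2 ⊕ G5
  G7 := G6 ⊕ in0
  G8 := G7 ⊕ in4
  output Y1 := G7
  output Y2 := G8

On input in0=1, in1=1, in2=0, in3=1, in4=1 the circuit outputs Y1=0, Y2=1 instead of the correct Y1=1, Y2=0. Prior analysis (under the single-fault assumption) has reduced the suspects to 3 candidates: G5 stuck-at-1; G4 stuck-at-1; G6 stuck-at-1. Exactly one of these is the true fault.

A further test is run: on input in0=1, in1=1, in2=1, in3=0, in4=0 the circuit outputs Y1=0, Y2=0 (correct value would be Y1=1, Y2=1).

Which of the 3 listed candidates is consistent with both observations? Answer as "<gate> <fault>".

G6 stuck-at-1

Evaluate each candidate on input in0=1, in1=1, in2=1, in3=0, in4=0:
  G5 stuck-at-1: G0=0, G1=0, G2=1, G3=1, G4=0, G5=1 [stuck-at-1], G6=0, G7=1, G8=1 → Y1=1, Y2=1 — eliminated
  G4 stuck-at-1: G0=0, G1=0, G2=1, G3=1, G4=1 [stuck-at-1], G5=1, G6=0, G7=1, G8=1 → Y1=1, Y2=1 — eliminated
  G6 stuck-at-1: G0=0, G1=0, G2=1, G3=1, G4=0, G5=1, G6=1 [stuck-at-1], G7=0, G8=0 → Y1=0, Y2=0 — matches
Only G6 stuck-at-1 reproduces the observed Y1=0, Y2=0.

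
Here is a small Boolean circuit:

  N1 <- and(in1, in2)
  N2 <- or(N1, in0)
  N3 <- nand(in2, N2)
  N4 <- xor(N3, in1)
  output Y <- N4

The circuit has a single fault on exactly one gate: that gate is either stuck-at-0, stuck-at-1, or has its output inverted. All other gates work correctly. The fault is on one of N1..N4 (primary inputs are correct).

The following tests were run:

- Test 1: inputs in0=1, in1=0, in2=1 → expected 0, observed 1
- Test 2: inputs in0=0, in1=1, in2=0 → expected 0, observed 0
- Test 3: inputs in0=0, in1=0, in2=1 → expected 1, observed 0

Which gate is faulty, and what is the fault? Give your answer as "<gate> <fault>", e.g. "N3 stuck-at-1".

N2 inverted output

Fault-free values for test 1 (in0=1, in1=0, in2=1): N1=0, N2=1, N3=0, N4=0, giving Y=0. Observed 1.
Test 1: faults giving observed 1 are {N2 stuck-at-0, N2 inverted output, N3 stuck-at-1, N3 inverted output, N4 stuck-at-1, N4 inverted output}.
Test 2 (in0=0, in1=1, in2=0): fault-free N1=0, N2=0, N3=1, N4=0 → 0; observed 0. Eliminates N3 inverted output, N4 stuck-at-1, N4 inverted output.
Test 3 (in0=0, in1=0, in2=1): fault-free N1=0, N2=0, N3=1, N4=1 → 1; observed 0. Eliminates N2 stuck-at-0, N3 stuck-at-1.
Only N2 inverted output is consistent with every test.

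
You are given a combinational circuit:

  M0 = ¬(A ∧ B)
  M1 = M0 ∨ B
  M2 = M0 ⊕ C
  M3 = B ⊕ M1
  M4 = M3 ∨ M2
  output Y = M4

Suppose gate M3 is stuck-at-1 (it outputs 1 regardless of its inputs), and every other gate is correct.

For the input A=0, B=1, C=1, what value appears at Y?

Propagate with M3 forced: M0=1, M1=1, M2=0, M3=1 [stuck-at-1], M4=1.
So Y = 1. (Without the fault it would be 0.)

1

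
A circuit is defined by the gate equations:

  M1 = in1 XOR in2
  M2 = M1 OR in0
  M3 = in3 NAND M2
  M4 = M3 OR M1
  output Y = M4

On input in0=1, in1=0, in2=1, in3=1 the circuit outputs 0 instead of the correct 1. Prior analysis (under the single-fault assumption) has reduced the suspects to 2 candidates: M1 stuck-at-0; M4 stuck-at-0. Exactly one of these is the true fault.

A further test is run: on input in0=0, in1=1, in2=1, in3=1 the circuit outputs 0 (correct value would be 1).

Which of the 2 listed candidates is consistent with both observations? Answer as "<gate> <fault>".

Evaluate each candidate on input in0=0, in1=1, in2=1, in3=1:
  M1 stuck-at-0: M1=0 [stuck-at-0], M2=0, M3=1, M4=1 → 1 — eliminated
  M4 stuck-at-0: M1=0, M2=0, M3=1, M4=0 [stuck-at-0] → 0 — matches
Only M4 stuck-at-0 reproduces the observed 0.

M4 stuck-at-0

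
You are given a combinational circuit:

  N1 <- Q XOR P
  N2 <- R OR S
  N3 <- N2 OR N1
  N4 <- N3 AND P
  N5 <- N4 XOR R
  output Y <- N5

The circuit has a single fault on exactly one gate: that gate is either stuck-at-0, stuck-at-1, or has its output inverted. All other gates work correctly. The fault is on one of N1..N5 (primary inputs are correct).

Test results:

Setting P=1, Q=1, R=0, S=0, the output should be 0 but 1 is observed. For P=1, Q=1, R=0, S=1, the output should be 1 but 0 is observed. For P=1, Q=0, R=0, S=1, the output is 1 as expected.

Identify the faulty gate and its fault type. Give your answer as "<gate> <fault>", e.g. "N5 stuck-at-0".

N2 inverted output

Fault-free values for test 1 (P=1, Q=1, R=0, S=0): N1=0, N2=0, N3=0, N4=0, N5=0, giving Y=0. Observed 1.
Test 1: faults giving observed 1 are {N1 stuck-at-1, N1 inverted output, N2 stuck-at-1, N2 inverted output, N3 stuck-at-1, N3 inverted output, N4 stuck-at-1, N4 inverted output, N5 stuck-at-1, N5 inverted output}.
Test 2 (P=1, Q=1, R=0, S=1): fault-free N1=0, N2=1, N3=1, N4=1, N5=1 → 1; observed 0. Eliminates N1 stuck-at-1, N1 inverted output, N2 stuck-at-1, N3 stuck-at-1, N4 stuck-at-1, N5 stuck-at-1.
Test 3 (P=1, Q=0, R=0, S=1): fault-free N1=1, N2=1, N3=1, N4=1, N5=1 → 1; observed 1. Eliminates N3 inverted output, N4 inverted output, N5 inverted output.
Only N2 inverted output is consistent with every test.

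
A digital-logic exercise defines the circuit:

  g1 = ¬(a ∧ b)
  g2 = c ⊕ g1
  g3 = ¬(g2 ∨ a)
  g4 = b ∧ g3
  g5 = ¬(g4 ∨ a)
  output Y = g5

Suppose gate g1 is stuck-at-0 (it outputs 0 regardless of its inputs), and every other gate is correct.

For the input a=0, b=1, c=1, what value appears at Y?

1

Propagate with g1 forced: g1=0 [stuck-at-0], g2=1, g3=0, g4=0, g5=1.
So Y = 1. (Without the fault it would be 0.)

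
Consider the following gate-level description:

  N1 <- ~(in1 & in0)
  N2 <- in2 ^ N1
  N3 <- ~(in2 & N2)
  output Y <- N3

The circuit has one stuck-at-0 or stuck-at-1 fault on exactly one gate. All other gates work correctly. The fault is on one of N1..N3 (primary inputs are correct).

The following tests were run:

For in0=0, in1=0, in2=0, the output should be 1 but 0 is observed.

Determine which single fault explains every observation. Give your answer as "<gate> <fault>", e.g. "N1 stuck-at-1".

Fault-free values for test 1 (in0=0, in1=0, in2=0): N1=1, N2=1, N3=1, giving Y=1. Observed 0.
Test 1: faults giving observed 0 are {N3 stuck-at-0}.
Only N3 stuck-at-0 is consistent with every test.

N3 stuck-at-0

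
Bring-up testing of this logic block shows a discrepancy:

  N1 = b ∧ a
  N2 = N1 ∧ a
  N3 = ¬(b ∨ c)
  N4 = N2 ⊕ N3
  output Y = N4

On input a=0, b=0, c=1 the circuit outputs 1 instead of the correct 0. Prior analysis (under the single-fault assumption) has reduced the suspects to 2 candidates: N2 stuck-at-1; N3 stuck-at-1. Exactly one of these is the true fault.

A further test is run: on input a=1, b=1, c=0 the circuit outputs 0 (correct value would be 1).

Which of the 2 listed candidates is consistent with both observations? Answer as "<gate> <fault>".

N3 stuck-at-1

Evaluate each candidate on input a=1, b=1, c=0:
  N2 stuck-at-1: N1=1, N2=1 [stuck-at-1], N3=0, N4=1 → 1 — eliminated
  N3 stuck-at-1: N1=1, N2=1, N3=1 [stuck-at-1], N4=0 → 0 — matches
Only N3 stuck-at-1 reproduces the observed 0.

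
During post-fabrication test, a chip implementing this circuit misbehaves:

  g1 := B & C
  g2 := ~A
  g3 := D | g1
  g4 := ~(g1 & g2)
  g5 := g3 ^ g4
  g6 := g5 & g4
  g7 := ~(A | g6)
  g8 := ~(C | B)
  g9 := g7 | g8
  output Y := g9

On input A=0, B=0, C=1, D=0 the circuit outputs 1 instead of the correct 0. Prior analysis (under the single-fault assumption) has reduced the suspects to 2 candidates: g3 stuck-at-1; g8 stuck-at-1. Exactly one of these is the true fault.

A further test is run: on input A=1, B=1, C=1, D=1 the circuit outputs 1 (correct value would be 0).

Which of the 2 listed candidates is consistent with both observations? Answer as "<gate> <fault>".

Evaluate each candidate on input A=1, B=1, C=1, D=1:
  g3 stuck-at-1: g1=1, g2=0, g3=1 [stuck-at-1], g4=1, g5=0, g6=0, g7=0, g8=0, g9=0 → 0 — eliminated
  g8 stuck-at-1: g1=1, g2=0, g3=1, g4=1, g5=0, g6=0, g7=0, g8=1 [stuck-at-1], g9=1 → 1 — matches
Only g8 stuck-at-1 reproduces the observed 1.

g8 stuck-at-1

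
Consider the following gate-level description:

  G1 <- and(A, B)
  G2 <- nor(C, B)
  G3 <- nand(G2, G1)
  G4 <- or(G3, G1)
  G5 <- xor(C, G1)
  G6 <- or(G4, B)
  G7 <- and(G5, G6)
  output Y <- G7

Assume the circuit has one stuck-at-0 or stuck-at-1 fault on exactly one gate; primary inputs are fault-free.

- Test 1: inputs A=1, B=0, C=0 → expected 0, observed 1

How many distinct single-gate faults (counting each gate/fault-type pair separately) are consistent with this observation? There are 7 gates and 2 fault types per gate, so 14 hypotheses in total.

Fault-free: G1=0, G2=1, G3=1, G4=1, G5=0, G6=1, G7=0 → 0. Observed 1.
  G1 stuck-at-0: output 0 ✗
  G1 stuck-at-1: output 1 ✓
  G2 stuck-at-0: output 0 ✗
  G2 stuck-at-1: output 0 ✗
  G3 stuck-at-0: output 0 ✗
  G3 stuck-at-1: output 0 ✗
  G4 stuck-at-0: output 0 ✗
  G4 stuck-at-1: output 0 ✗
  G5 stuck-at-0: output 0 ✗
  G5 stuck-at-1: output 1 ✓
  G6 stuck-at-0: output 0 ✗
  G6 stuck-at-1: output 0 ✗
  G7 stuck-at-0: output 0 ✗
  G7 stuck-at-1: output 1 ✓
Consistent faults: {G1 stuck-at-1, G5 stuck-at-1, G7 stuck-at-1} — 3 in all.

3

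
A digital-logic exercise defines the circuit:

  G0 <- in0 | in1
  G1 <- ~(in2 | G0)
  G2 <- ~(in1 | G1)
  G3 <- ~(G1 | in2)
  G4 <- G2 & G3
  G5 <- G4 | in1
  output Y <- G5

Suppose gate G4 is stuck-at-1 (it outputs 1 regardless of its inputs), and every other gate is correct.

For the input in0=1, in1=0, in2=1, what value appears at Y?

Propagate with G4 forced: G0=1, G1=0, G2=1, G3=0, G4=1 [stuck-at-1], G5=1.
So Y = 1. (Without the fault it would be 0.)

1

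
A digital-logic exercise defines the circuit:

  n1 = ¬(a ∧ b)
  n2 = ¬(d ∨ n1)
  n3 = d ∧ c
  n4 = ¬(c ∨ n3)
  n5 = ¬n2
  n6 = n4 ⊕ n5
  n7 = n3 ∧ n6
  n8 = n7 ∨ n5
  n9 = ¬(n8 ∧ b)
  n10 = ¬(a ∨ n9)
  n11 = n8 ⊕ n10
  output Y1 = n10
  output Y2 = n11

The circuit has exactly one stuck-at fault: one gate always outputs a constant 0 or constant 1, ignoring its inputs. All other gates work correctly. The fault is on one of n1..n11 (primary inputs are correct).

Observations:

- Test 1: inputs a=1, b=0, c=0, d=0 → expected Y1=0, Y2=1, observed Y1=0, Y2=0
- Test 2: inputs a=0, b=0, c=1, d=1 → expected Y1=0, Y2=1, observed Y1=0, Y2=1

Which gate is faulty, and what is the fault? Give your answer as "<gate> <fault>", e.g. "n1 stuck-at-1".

Fault-free values for test 1 (a=1, b=0, c=0, d=0): n1=1, n2=0, n3=0, n4=1, n5=1, n6=0, n7=0, n8=1, n9=1, n10=0, n11=1, giving Y1=0, Y2=1. Observed Y1=0, Y2=0.
Test 1: faults giving observed Y1=0, Y2=0 are {n1 stuck-at-0, n2 stuck-at-1, n5 stuck-at-0, n8 stuck-at-0, n11 stuck-at-0}.
Test 2 (a=0, b=0, c=1, d=1): fault-free n1=1, n2=0, n3=1, n4=0, n5=1, n6=1, n7=1, n8=1, n9=1, n10=0, n11=1 → Y1=0, Y2=1; observed Y1=0, Y2=1. Eliminates n2 stuck-at-1, n5 stuck-at-0, n8 stuck-at-0, n11 stuck-at-0.
Only n1 stuck-at-0 is consistent with every test.

n1 stuck-at-0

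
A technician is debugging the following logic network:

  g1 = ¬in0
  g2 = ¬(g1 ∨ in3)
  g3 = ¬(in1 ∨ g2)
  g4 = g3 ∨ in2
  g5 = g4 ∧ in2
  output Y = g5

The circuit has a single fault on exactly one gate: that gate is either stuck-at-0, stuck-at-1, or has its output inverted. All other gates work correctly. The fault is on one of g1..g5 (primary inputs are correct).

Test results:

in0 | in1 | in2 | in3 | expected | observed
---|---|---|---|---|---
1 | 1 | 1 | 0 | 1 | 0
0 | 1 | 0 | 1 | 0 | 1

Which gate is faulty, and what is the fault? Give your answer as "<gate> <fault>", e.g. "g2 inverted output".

Fault-free values for test 1 (in0=1, in1=1, in2=1, in3=0): g1=0, g2=1, g3=0, g4=1, g5=1, giving Y=1. Observed 0.
Test 1: faults giving observed 0 are {g4 stuck-at-0, g4 inverted output, g5 stuck-at-0, g5 inverted output}.
Test 2 (in0=0, in1=1, in2=0, in3=1): fault-free g1=1, g2=0, g3=0, g4=0, g5=0 → 0; observed 1. Eliminates g4 stuck-at-0, g4 inverted output, g5 stuck-at-0.
Only g5 inverted output is consistent with every test.

g5 inverted output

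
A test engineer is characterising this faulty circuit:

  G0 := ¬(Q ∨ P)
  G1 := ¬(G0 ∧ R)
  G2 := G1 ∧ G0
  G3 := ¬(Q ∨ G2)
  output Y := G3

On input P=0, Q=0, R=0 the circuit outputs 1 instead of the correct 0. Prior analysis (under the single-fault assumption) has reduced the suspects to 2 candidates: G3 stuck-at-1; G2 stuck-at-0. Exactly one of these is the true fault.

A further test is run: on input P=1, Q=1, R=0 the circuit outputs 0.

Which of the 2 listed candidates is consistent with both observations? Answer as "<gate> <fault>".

Evaluate each candidate on input P=1, Q=1, R=0:
  G3 stuck-at-1: G0=0, G1=1, G2=0, G3=1 [stuck-at-1] → 1 — eliminated
  G2 stuck-at-0: G0=0, G1=1, G2=0 [stuck-at-0], G3=0 → 0 — matches
Only G2 stuck-at-0 reproduces the observed 0.

G2 stuck-at-0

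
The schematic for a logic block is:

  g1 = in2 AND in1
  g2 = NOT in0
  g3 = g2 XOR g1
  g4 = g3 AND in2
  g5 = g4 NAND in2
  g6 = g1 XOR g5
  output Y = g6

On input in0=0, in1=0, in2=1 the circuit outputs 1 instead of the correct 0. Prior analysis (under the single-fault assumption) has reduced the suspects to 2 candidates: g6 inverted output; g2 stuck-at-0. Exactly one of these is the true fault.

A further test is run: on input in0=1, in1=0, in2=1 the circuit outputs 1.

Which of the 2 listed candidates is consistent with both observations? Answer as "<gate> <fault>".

g2 stuck-at-0

Evaluate each candidate on input in0=1, in1=0, in2=1:
  g6 inverted output: g1=0, g2=0, g3=0, g4=0, g5=1, g6=0 [inverted output] → 0 — eliminated
  g2 stuck-at-0: g1=0, g2=0 [stuck-at-0], g3=0, g4=0, g5=1, g6=1 → 1 — matches
Only g2 stuck-at-0 reproduces the observed 1.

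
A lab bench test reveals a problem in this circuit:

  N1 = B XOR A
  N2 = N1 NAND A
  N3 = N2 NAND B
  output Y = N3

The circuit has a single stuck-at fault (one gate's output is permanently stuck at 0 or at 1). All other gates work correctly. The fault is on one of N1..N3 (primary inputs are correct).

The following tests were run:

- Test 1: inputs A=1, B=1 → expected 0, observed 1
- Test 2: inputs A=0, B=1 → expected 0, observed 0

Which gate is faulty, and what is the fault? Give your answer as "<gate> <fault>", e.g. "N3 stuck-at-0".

Fault-free values for test 1 (A=1, B=1): N1=0, N2=1, N3=0, giving Y=0. Observed 1.
Test 1: faults giving observed 1 are {N1 stuck-at-1, N2 stuck-at-0, N3 stuck-at-1}.
Test 2 (A=0, B=1): fault-free N1=1, N2=1, N3=0 → 0; observed 0. Eliminates N2 stuck-at-0, N3 stuck-at-1.
Only N1 stuck-at-1 is consistent with every test.

N1 stuck-at-1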